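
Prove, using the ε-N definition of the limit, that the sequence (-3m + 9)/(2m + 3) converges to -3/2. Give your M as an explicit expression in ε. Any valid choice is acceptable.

M = (27/4)/ε

Let ε > 0 be given. For m ≥ 1, |(-3m + 9)/(2m + 3) + 3/2| = |27|/(2(2m + 3)) = 27/(2(2m + 3)).
Since 2m + 3 ≥ 2m for m ≥ 1, this is ≤ 27/(2·2m) = (27/4)/m.
So |(-3m + 9)/(2m + 3) + 3/2| < ε whenever m > (27/4)/ε.
Take M = (27/4)/ε. If m > M then |(-3m + 9)/(2m + 3) + 3/2| ≤ (27/4)/m < ε.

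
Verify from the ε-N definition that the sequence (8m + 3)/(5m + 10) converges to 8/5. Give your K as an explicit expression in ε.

Let ε > 0. For m ≥ 1, |(8m + 3)/(5m + 10) − (8/5)| = |-65|/(5(5m + 10)) = 65/(5(5m + 10)).
Since 5m + 10 ≥ 5m for m ≥ 1, this is ≤ 65/(5·5m) = (13/5)/m.
So |(8m + 3)/(5m + 10) − (8/5)| < ε whenever m > (13/5)/ε.
Take K = (13/5)/ε. If m > K then |(8m + 3)/(5m + 10) − (8/5)| ≤ (13/5)/m < ε.

K = (13/5)/ε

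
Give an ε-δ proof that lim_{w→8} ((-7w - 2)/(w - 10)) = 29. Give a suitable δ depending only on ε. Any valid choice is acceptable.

Suppose ε > 0. We want δ > 0 with 0 < |w − 8| < δ ⇒ |(-7w - 2)/(w - 10) − 29| < ε.
Combining over a common denominator, (-7w - 2)/(w - 10) − 29 = [(-7w - 2)·(-2) − (-58)·(w - 10)] / [(-2)·(w - 10)] = 72(w − 8) / ((-2)(w - 10)).
So |(-7w - 2)/(w - 10) − 29| = 72|w − 8| / (2·|w − 10|).
Restrict δ ≤ 1. Then |w − 8| < 1 gives |w − 10| = |(w − 8) + (-2)| ≥ 2 − 1 = 1.
Hence |(-7w - 2)/(w - 10) − 29| < 72|w − 8|/(2·1) = 36|w − 8|, which is < ε once |w − 8| < (1/36)ε.
Take δ = min(1, (1/36)ε). Then 0 < |w − 8| < δ forces both bounds, so |(-7w - 2)/(w - 10) − 29| < ε.

δ = min(1, (1/36)ε)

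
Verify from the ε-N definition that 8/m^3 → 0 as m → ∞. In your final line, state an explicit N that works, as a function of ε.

N = (8/ε)^{1/3}

Suppose ε > 0. For m ≥ 1, |8/m^3 − 0| = 8/m^3.
8/m^3 < ε ⇔ m^3 > 8/ε ⇔ m > (8/ε)^{1/3}.
Take N = (8/ε)^{1/3}. Then m > N implies 8/m^3 < ε.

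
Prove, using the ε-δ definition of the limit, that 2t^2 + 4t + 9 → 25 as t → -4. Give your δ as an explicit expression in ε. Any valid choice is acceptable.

δ = min(1, ε/14)

Let ε > 0. We want δ > 0 such that 0 < |t + 4| < δ implies |(2t^2 + 4t + 9) − 25| < ε.
(2t^2 + 4t + 9) − 25 = 2t^2 + 4t - 16 = (t + 4)(2t - 4).
So |(2t^2 + 4t + 9) − 25| = |t + 4|·|2t - 4|.
Require δ ≤ 1. Then |t + 4| < 1 gives |t| < 5, and by the triangle inequality |2t - 4| ≤ 2·5 + 4 = 14.
Hence |(2t^2 + 4t + 9) − 25| ≤ 14|t + 4| < ε provided |t + 4| < ε/14.
Take δ = min(1, ε/14). Then 0 < |t + 4| < δ gives both |t + 4| < 1 and |t + 4| < ε/14, so |(2t^2 + 4t + 9) − 25| < ε.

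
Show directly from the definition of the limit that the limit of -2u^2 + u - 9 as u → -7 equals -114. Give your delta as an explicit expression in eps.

Let eps > 0. We want delta > 0 such that 0 < |u + 7| < delta implies |(-2u^2 + u - 9) + 114| < eps.
(-2u^2 + u - 9) + 114 = -2u^2 + u + 105 = (u + 7)(-2u + 15).
So |(-2u^2 + u - 9) + 114| = |u + 7|·|-2u + 15|.
Require delta ≤ 1. Then |u + 7| < 1 gives |u| < 8, and by the triangle inequality |-2u + 15| ≤ 2·8 + 15 = 31.
Hence |(-2u^2 + u - 9) + 114| ≤ 31|u + 7| < eps provided |u + 7| < eps/31.
Take delta = min(1, eps/31). Then 0 < |u + 7| < delta gives both |u + 7| < 1 and |u + 7| < eps/31, so |(-2u^2 + u - 9) + 114| < eps.

delta = min(1, eps/31)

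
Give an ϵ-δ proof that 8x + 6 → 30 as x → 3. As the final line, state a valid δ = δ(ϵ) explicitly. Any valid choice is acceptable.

δ = ϵ/8

Let ϵ > 0. We need δ > 0 so that 0 < |x − 3| < δ implies |(8x + 6) − 30| < ϵ.
Since (8x + 6) − 30 = 8(x − 3), we have |(8x + 6) − 30| = 8|x − 3|.
Thus it suffices that |x − 3| < ϵ/8.
Choosing δ = ϵ/8 gives |(8x + 6) − 30| = 8|x − 3| < ϵ whenever |x − 3| < δ.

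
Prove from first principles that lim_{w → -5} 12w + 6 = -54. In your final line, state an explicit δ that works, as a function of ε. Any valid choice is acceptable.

δ = ε/12

Fix ε > 0. We need δ > 0 so that 0 < |w + 5| < δ implies |(12w + 6) + 54| < ε.
|(12w + 6) + 54| = |12w + 60| = 12|w + 5|.
So 12|w + 5| < ε exactly when |w + 5| < ε/12.
Take δ = ε/12. If 0 < |w + 5| < δ then |(12w + 6) + 54| = 12|w + 5| < 12·(ε/12) = ε.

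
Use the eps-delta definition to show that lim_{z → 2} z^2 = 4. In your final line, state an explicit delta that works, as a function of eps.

delta = min(1, eps/5)

Suppose eps > 0. We seek delta > 0 with 0 < |z − 2| < delta ⇒ |z^2 − 4| < eps.
Factor: z^2 − 4 = (z − 2)(z + 2), so |z^2 − 4| = |z − 2|·|z + 2|.
Impose delta ≤ 1 so that |z| < 3; then |z + 2| ≤ 5.
Hence |z^2 − 4| ≤ 5|z − 2|, which is < eps once |z − 2| < eps/5.
Take delta = min(1, eps/5). If 0 < |z − 2| < delta then both bounds hold and |z^2 − 4| ≤ 5|z − 2| < 5·(eps/5) = eps.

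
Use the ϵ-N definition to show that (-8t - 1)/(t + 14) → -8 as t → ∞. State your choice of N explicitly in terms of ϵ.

N = 111/ϵ

Fix ϵ > 0. We seek N > 0 such that t > N implies |(-8t - 1)/(t + 14) + 8| < ϵ.
(-8t - 1)/(t + 14) + 8 = ((-8t - 1) − (-8)(t + 14)) / ((t + 14)) = 111/((t + 14)).
For t > 0 we have t + 14 > t, so |(-8t - 1)/(t + 14) + 8| = 111/((t + 14)) < 111/(t) = 111/t.
Thus |(-8t - 1)/(t + 14) + 8| < ϵ whenever t > 111/ϵ.
Take N = 111/ϵ. If t > N then |(-8t - 1)/(t + 14) + 8| < 111/t < ϵ.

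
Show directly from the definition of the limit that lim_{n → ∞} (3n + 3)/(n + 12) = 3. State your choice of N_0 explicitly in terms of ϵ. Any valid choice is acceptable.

Let ϵ > 0 be given. For n ≥ 1, |(3n + 3)/(n + 12) − 3| = |-33|/((n + 12)) = 33/((n + 12)).
Since n + 12 ≥ n for n ≥ 1, this is ≤ 33/(n) = 33/n.
So |(3n + 3)/(n + 12) − 3| < ϵ whenever n > 33/ϵ.
Take N_0 = 33/ϵ. If n > N_0 then |(3n + 3)/(n + 12) − 3| ≤ 33/n < ϵ.

N_0 = 33/ϵ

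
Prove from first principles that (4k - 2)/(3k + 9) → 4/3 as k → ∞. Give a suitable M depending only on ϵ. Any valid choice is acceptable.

M = (14/3)/ϵ

Fix ϵ > 0. For k ≥ 1, |(4k - 2)/(3k + 9) − (4/3)| = |-42|/(3(3k + 9)) = 42/(3(3k + 9)).
Since 3k + 9 ≥ 3k for k ≥ 1, this is ≤ 42/(3·3k) = (14/3)/k.
So |(4k - 2)/(3k + 9) − (4/3)| < ϵ whenever k > (14/3)/ϵ.
Take M = (14/3)/ϵ. If k > M then |(4k - 2)/(3k + 9) − (4/3)| ≤ (14/3)/k < ϵ.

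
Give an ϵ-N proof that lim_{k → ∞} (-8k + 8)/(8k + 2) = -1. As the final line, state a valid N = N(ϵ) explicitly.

Suppose ϵ > 0. For k ≥ 1, |(-8k + 8)/(8k + 2) + 1| = |80|/(8(8k + 2)) = 80/(8(8k + 2)).
Since 8k + 2 ≥ 8k for k ≥ 1, this is ≤ 80/(8·8k) = (5/4)/k.
So |(-8k + 8)/(8k + 2) + 1| < ϵ whenever k > (5/4)/ϵ.
Take N = (5/4)/ϵ. If k > N then |(-8k + 8)/(8k + 2) + 1| ≤ (5/4)/k < ϵ.

N = (5/4)/ϵ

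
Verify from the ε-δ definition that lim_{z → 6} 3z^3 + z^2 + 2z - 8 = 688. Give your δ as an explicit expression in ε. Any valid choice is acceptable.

δ = min(2, ε/460)

Suppose ε > 0. We want δ > 0 such that 0 < |z − 6| < δ implies |(3z^3 + z^2 + 2z - 8) − 688| < ε.
(3z^3 + z^2 + 2z - 8) − 688 = 3z^3 + z^2 + 2z - 696 = (z − 6)(3z^2 + 19z + 116).
So |(3z^3 + z^2 + 2z - 8) − 688| = |z − 6|·|3z^2 + 19z + 116|.
Require δ ≤ 2. Then |z − 6| < 2 gives |z| < 8, and by the triangle inequality |3z^2 + 19z + 116| ≤ 3·8^2 + 19·8 + 116 = 460.
Hence |(3z^3 + z^2 + 2z - 8) − 688| ≤ 460|z − 6| < ε provided |z − 6| < ε/460.
Take δ = min(2, ε/460). Then 0 < |z − 6| < δ gives both |z − 6| < 2 and |z − 6| < ε/460, so |(3z^3 + z^2 + 2z - 8) − 688| < ε.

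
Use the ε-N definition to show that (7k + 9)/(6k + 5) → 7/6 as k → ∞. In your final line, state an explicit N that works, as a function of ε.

Suppose ε > 0. For k ≥ 1, |(7k + 9)/(6k + 5) − (7/6)| = |19|/(6(6k + 5)) = 19/(6(6k + 5)).
Since 6k + 5 ≥ 6k for k ≥ 1, this is ≤ 19/(6·6k) = (19/36)/k.
So |(7k + 9)/(6k + 5) − (7/6)| < ε whenever k > (19/36)/ε.
Take N = (19/36)/ε. If k > N then |(7k + 9)/(6k + 5) − (7/6)| ≤ (19/36)/k < ε.

N = (19/36)/ε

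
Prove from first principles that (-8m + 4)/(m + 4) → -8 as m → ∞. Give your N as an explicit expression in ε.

N = 36/ε

Suppose ε > 0. For m ≥ 1, |(-8m + 4)/(m + 4) + 8| = |36|/((m + 4)) = 36/((m + 4)).
Since m + 4 ≥ m for m ≥ 1, this is ≤ 36/(m) = 36/m.
So |(-8m + 4)/(m + 4) + 8| < ε whenever m > 36/ε.
Take N = 36/ε. If m > N then |(-8m + 4)/(m + 4) + 8| ≤ 36/m < ε.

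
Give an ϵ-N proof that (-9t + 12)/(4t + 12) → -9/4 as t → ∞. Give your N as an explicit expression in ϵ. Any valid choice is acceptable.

Suppose ϵ > 0. We seek N > 0 such that t > N implies |(-9t + 12)/(4t + 12) + 9/4| < ϵ.
(-9t + 12)/(4t + 12) + 9/4 = (4(-9t + 12) − (-9)(4t + 12)) / (4(4t + 12)) = 156/(4(4t + 12)).
For t > 0 we have 4t + 12 > 4t, so |(-9t + 12)/(4t + 12) + 9/4| = 156/(4(4t + 12)) < 156/(4·4t) = (39/4)/t.
Thus |(-9t + 12)/(4t + 12) + 9/4| < ϵ whenever t > (39/4)/ϵ.
Take N = (39/4)/ϵ. If t > N then |(-9t + 12)/(4t + 12) + 9/4| < (39/4)/t < ϵ.

N = (39/4)/ϵ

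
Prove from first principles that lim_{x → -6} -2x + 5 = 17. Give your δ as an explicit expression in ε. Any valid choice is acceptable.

δ = ε/2

Let ε > 0 be given. We need δ > 0 so that 0 < |x + 6| < δ implies |(-2x + 5) − 17| < ε.
Since (-2x + 5) − 17 = -2(x + 6), we have |(-2x + 5) − 17| = 2|x + 6|.
So 2|x + 6| < ε exactly when |x + 6| < ε/2.
Take δ = ε/2. If 0 < |x + 6| < δ then |(-2x + 5) − 17| = 2|x + 6| < 2·(ε/2) = ε.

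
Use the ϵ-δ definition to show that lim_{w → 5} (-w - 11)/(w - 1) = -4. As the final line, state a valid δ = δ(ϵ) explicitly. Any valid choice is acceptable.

δ = min(2, (2/3)ϵ)

Fix ϵ > 0. We want δ > 0 with 0 < |w − 5| < δ ⇒ |(-w - 11)/(w - 1) + 4| < ϵ.
Combining over a common denominator, (-w - 11)/(w - 1) + 4 = [(-w - 11)·4 − (-16)·(w - 1)] / [4·(w - 1)] = 12(w − 5) / (4(w - 1)).
So |(-w - 11)/(w - 1) + 4| = 12|w − 5| / (4·|w − 1|).
Restrict δ ≤ 2. Then |w − 5| < 2 gives |w − 1| = |(w − 5) + 4| ≥ 4 − 2 = 2.
Hence |(-w - 11)/(w - 1) + 4| < 12|w − 5|/(4·2) = (3/2)|w − 5|, which is < ϵ once |w − 5| < (2/3)ϵ.
Take δ = min(2, (2/3)ϵ). Then 0 < |w − 5| < δ forces both bounds, so |(-w - 11)/(w - 1) + 4| < ϵ.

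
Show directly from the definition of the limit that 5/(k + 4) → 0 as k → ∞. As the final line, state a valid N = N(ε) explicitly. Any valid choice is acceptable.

N = 5/ε

Fix ε > 0. For k ≥ 1, |5/(k + 4) − 0| = 5/(k + 4) ≤ 5/k.
We need 5/k < ε, i.e. k > 5/ε.
Take N = 5/ε. If k > N then |5/(k + 4)| ≤ 5/k < ε.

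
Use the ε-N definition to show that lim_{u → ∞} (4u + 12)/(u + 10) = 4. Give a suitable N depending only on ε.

N = 28/ε

Fix ε > 0. We seek N > 0 such that u > N implies |(4u + 12)/(u + 10) − 4| < ε.
(4u + 12)/(u + 10) − 4 = ((4u + 12) − 4(u + 10)) / ((u + 10)) = -28/((u + 10)).
For u > 0 we have u + 10 > u, so |(4u + 12)/(u + 10) − 4| = 28/((u + 10)) < 28/(u) = 28/u.
Thus |(4u + 12)/(u + 10) − 4| < ε whenever u > 28/ε.
Take N = 28/ε. If u > N then |(4u + 12)/(u + 10) − 4| < 28/u < ε.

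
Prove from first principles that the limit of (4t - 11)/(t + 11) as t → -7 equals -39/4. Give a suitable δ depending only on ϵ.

δ = min(2, (8/55)ϵ)

Let ϵ > 0. We want δ > 0 with 0 < |t + 7| < δ ⇒ |(4t - 11)/(t + 11) + 39/4| < ϵ.
Combining over a common denominator, (4t - 11)/(t + 11) + 39/4 = [(4t - 11)·4 − (-39)·(t + 11)] / [4·(t + 11)] = 55(t + 7) / (4(t + 11)).
So |(4t - 11)/(t + 11) + 39/4| = 55|t + 7| / (4·|t + 11|).
Require δ ≤ 2, so |t + 11| ≥ |4| − |t + 7| > 4 − 2 = 2.
Hence |(4t - 11)/(t + 11) + 39/4| < 55|t + 7|/(4·2) = (55/8)|t + 7|, which is < ϵ once |t + 7| < (8/55)ϵ.
Take δ = min(2, (8/55)ϵ). Then 0 < |t + 7| < δ forces both bounds, so |(4t - 11)/(t + 11) + 39/4| < ϵ.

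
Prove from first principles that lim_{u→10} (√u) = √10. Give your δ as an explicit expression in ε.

δ = min(10, √10·ε)

Suppose ε > 0. We want δ > 0 such that 0 < |u − 10| < δ implies |√u − √10| < ε.
Multiplying by the conjugate, |√u − √10| = |u − 10|/(√u + √10).
Restrict δ ≤ 10 so that |u − 10| < 10 forces u > 0, and then √u + √10 > √10.
Hence |√u − √10| < |u − 10|/√10, which is < ε once |u − 10| < √10·ε.
Take δ = min(10, √10·ε). If 0 < |u − 10| < δ then u > 0 and |√u − √10| < |u − 10|/√10 < ε.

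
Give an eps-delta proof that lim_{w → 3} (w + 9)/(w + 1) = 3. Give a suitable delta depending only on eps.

Let eps > 0. We want delta > 0 with 0 < |w − 3| < delta ⇒ |(w + 9)/(w + 1) − 3| < eps.
Combining over a common denominator, (w + 9)/(w + 1) − 3 = [(w + 9)·4 − 12·(w + 1)] / [4·(w + 1)] = -8(w − 3) / (4(w + 1)).
So |(w + 9)/(w + 1) − 3| = 8|w − 3| / (4·|w + 1|).
Require delta ≤ 2, so |w + 1| ≥ |4| − |w − 3| > 4 − 2 = 2.
Hence |(w + 9)/(w + 1) − 3| < 8|w − 3|/(4·2) = |w − 3|, which is < eps once |w − 3| < eps.
Take delta = min(2, eps). Then 0 < |w − 3| < delta forces both bounds, so |(w + 9)/(w + 1) − 3| < eps.

delta = min(2, eps)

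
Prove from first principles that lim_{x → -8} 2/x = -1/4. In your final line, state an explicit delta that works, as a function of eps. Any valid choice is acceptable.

Suppose eps > 0. We seek delta > 0 such that 0 < |x + 8| < delta implies |2/x + 1/4| < eps.
|2/x + 1/4| = 2·|-8 − x|/(8·|x|) = 2|x + 8|/(8|x|).
Restrict delta ≤ 4. Then |x + 8| < 4 gives |x| > 4, so 8|x| > 32.
Then |2/x + 1/4| < 2|x + 8|/32, which is < eps when |x + 8| < 16eps.
Take delta = min(4, 16eps). Then 0 < |x + 8| < delta gives both |x + 8| < 4 and |x + 8| < 16eps, so |2/x + 1/4| < eps.

delta = min(4, 16eps)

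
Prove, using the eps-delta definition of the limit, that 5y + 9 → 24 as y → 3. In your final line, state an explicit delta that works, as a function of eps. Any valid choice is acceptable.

delta = eps/5

Suppose eps > 0. We need delta > 0 so that 0 < |y − 3| < delta implies |(5y + 9) − 24| < eps.
|(5y + 9) − 24| = |5y - 15| = 5|y − 3|.
Thus it suffices that |y − 3| < eps/5.
Take delta = eps/5. If 0 < |y − 3| < delta then |(5y + 9) − 24| = 5|y − 3| < 5·(eps/5) = eps.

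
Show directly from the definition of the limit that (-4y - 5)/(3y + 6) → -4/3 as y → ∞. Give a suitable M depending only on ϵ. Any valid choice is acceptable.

M = 1/ϵ

Let ϵ > 0 be given. We seek M > 0 such that y > M implies |(-4y - 5)/(3y + 6) + 4/3| < ϵ.
(-4y - 5)/(3y + 6) + 4/3 = (3(-4y - 5) − (-4)(3y + 6)) / (3(3y + 6)) = 9/(3(3y + 6)).
For y > 0 we have 3y + 6 > 3y, so |(-4y - 5)/(3y + 6) + 4/3| = 9/(3(3y + 6)) < 9/(3·3y) = 1/y.
Thus |(-4y - 5)/(3y + 6) + 4/3| < ϵ whenever y > 1/ϵ.
Take M = 1/ϵ. If y > M then |(-4y - 5)/(3y + 6) + 4/3| < 1/y < ϵ.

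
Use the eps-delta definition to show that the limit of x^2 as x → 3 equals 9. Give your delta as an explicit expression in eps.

Let eps > 0. We seek delta > 0 with 0 < |x − 3| < delta ⇒ |x^2 − 9| < eps.
Factor: x^2 − 9 = (x − 3)(x + 3), so |x^2 − 9| = |x − 3|·|x + 3|.
Impose delta ≤ 1 so that |x| < 4; then |x + 3| ≤ 7.
Hence |x^2 − 9| ≤ 7|x − 3|, which is < eps once |x − 3| < eps/7.
Take delta = min(1, eps/7). If 0 < |x − 3| < delta then both bounds hold and |x^2 − 9| ≤ 7|x − 3| < 7·(eps/7) = eps.

delta = min(1, eps/7)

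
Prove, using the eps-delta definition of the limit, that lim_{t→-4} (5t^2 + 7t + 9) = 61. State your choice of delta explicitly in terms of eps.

delta = min(1, eps/38)

Fix eps > 0. We want delta > 0 such that 0 < |t + 4| < delta implies |(5t^2 + 7t + 9) − 61| < eps.
(5t^2 + 7t + 9) − 61 = 5t^2 + 7t - 52 = (t + 4)(5t - 13).
So |(5t^2 + 7t + 9) − 61| = |t + 4|·|5t - 13|.
Require delta ≤ 1. Then |t + 4| < 1 gives |t| < 5, and by the triangle inequality |5t - 13| ≤ 5·5 + 13 = 38.
Hence |(5t^2 + 7t + 9) − 61| ≤ 38|t + 4| < eps provided |t + 4| < eps/38.
Choosing delta = min(1, eps/38) ensures both conditions, hence |(5t^2 + 7t + 9) − 61| < eps.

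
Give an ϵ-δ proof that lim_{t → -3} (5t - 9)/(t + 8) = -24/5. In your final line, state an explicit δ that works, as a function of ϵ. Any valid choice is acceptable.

Suppose ϵ > 0. We want δ > 0 with 0 < |t + 3| < δ ⇒ |(5t - 9)/(t + 8) + 24/5| < ϵ.
Combining over a common denominator, (5t - 9)/(t + 8) + 24/5 = [(5t - 9)·5 − (-24)·(t + 8)] / [5·(t + 8)] = 49(t + 3) / (5(t + 8)).
So |(5t - 9)/(t + 8) + 24/5| = 49|t + 3| / (5·|t + 8|).
Restrict δ ≤ 5/2. Then |t + 3| < 5/2 gives |t + 8| = |(t + 3) + 5| ≥ 5 − 5/2 = 5/2.
Hence |(5t - 9)/(t + 8) + 24/5| < 49|t + 3|/(5·(5/2)) = (98/25)|t + 3|, which is < ϵ once |t + 3| < (25/98)ϵ.
Take δ = min(5/2, (25/98)ϵ). Then 0 < |t + 3| < δ forces both bounds, so |(5t - 9)/(t + 8) + 24/5| < ϵ.

δ = min(5/2, (25/98)ϵ)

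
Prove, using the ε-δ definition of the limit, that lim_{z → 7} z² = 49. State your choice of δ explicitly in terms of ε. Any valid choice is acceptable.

δ = min(1, ε/15)

Let ε > 0. We seek δ > 0 with 0 < |z − 7| < δ ⇒ |z² − 49| < ε.
Factor: z² − 49 = (z − 7)(z + 7), so |z² − 49| = |z − 7|·|z + 7|.
Restrict δ ≤ 1. Then |z − 7| < 1 gives |z| < 8, so by the triangle inequality |z + 7| ≤ 8 + 7 = 15.
Hence |z² − 49| ≤ 15|z − 7|, which is < ε once |z − 7| < ε/15.
Take δ = min(1, ε/15). If 0 < |z − 7| < δ then both bounds hold and |z² − 49| ≤ 15|z − 7| < 15·(ε/15) = ε.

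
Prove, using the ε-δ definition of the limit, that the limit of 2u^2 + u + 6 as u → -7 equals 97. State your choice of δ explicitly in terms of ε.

Suppose ε > 0. We want δ > 0 such that 0 < |u + 7| < δ implies |(2u^2 + u + 6) − 97| < ε.
(2u^2 + u + 6) − 97 = 2u^2 + u - 91 = (u + 7)(2u - 13).
So |(2u^2 + u + 6) − 97| = |u + 7|·|2u - 13|.
Assume first that |u + 7| < 1, so |u| < 8. Then |2u - 13| ≤ 2·8 + 13 = 29.
Hence |(2u^2 + u + 6) − 97| ≤ 29|u + 7| < ε provided |u + 7| < ε/29.
Choosing δ = min(1, ε/29) ensures both conditions, hence |(2u^2 + u + 6) − 97| < ε.

δ = min(1, ε/29)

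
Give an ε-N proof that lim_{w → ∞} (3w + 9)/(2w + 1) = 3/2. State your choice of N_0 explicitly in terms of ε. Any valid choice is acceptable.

N_0 = (15/4)/ε

Let ε > 0 be given. We seek N_0 > 0 such that w > N_0 implies |(3w + 9)/(2w + 1) − (3/2)| < ε.
(3w + 9)/(2w + 1) − (3/2) = (2(3w + 9) − 3(2w + 1)) / (2(2w + 1)) = 15/(2(2w + 1)).
For w > 0 we have 2w + 1 > 2w, so |(3w + 9)/(2w + 1) − (3/2)| = 15/(2(2w + 1)) < 15/(2·2w) = (15/4)/w.
Thus |(3w + 9)/(2w + 1) − (3/2)| < ε whenever w > (15/4)/ε.
Take N_0 = (15/4)/ε. If w > N_0 then |(3w + 9)/(2w + 1) − (3/2)| < (15/4)/w < ε.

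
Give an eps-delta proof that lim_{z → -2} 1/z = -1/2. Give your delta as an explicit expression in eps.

delta = min(1, 2eps)

Fix eps > 0. We seek delta > 0 such that 0 < |z + 2| < delta implies |1/z + 1/2| < eps.
|1/z + 1/2| = |-2 − z|/(2·|z|) = |z + 2|/(2|z|).
Require delta ≤ 1 so that |z| > 2 − 1 = 1, hence 2|z| > 2.
Then |1/z + 1/2| < |z + 2|/2, which is < eps when |z + 2| < 2eps.
Take delta = min(1, 2eps). Then 0 < |z + 2| < delta gives both |z + 2| < 1 and |z + 2| < 2eps, so |1/z + 1/2| < eps.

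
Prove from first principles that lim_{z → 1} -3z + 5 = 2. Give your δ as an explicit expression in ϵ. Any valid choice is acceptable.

δ = ϵ/3

Let ϵ > 0 be given. We need δ > 0 so that 0 < |z − 1| < δ implies |(-3z + 5) − 2| < ϵ.
Since (-3z + 5) − 2 = -3(z − 1), we have |(-3z + 5) − 2| = 3|z − 1|.
Thus it suffices that |z − 1| < ϵ/3.
Take δ = ϵ/3. If 0 < |z − 1| < δ then |(-3z + 5) − 2| = 3|z − 1| < 3·(ϵ/3) = ϵ.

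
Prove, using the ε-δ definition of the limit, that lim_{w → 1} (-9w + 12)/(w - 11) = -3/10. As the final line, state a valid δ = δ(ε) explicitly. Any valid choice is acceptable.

Let ε > 0. We want δ > 0 with 0 < |w − 1| < δ ⇒ |(-9w + 12)/(w - 11) + 3/10| < ε.
Combining over a common denominator, (-9w + 12)/(w - 11) + 3/10 = [(-9w + 12)·(-10) − 3·(w - 11)] / [(-10)·(w - 11)] = 87(w − 1) / ((-10)(w - 11)).
So |(-9w + 12)/(w - 11) + 3/10| = 87|w − 1| / (10·|w − 11|).
Require δ ≤ 5, so |w − 11| ≥ |-10| − |w − 1| > 10 − 5 = 5.
Hence |(-9w + 12)/(w - 11) + 3/10| < 87|w − 1|/(10·5) = (87/50)|w − 1|, which is < ε once |w − 1| < (50/87)ε.
Take δ = min(5, (50/87)ε). Then 0 < |w − 1| < δ forces both bounds, so |(-9w + 12)/(w - 11) + 3/10| < ε.

δ = min(5, (50/87)ε)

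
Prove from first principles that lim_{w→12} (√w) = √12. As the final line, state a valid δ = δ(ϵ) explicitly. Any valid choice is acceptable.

Suppose ϵ > 0. We want δ > 0 such that 0 < |w − 12| < δ implies |√w − √12| < ϵ.
Multiplying by the conjugate, |√w − √12| = |w − 12|/(√w + √12).
Restrict δ ≤ 12 so that |w − 12| < 12 forces w > 0, and then √w + √12 > √12.
Hence |√w − √12| < |w − 12|/√12, which is < ϵ once |w − 12| < √12·ϵ.
Take δ = min(12, √12·ϵ). If 0 < |w − 12| < δ then w > 0 and |√w − √12| < |w − 12|/√12 < ϵ.

δ = min(12, √12·ϵ)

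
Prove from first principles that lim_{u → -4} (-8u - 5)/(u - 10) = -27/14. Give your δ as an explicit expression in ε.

δ = min(7, (98/85)ε)

Fix ε > 0. We want δ > 0 with 0 < |u + 4| < δ ⇒ |(-8u - 5)/(u - 10) + 27/14| < ε.
Combining over a common denominator, (-8u - 5)/(u - 10) + 27/14 = [(-8u - 5)·(-14) − 27·(u - 10)] / [(-14)·(u - 10)] = 85(u + 4) / ((-14)(u - 10)).
So |(-8u - 5)/(u - 10) + 27/14| = 85|u + 4| / (14·|u − 10|).
Require δ ≤ 7, so |u − 10| ≥ |-14| − |u + 4| > 14 − 7 = 7.
Hence |(-8u - 5)/(u - 10) + 27/14| < 85|u + 4|/(14·7) = (85/98)|u + 4|, which is < ε once |u + 4| < (98/85)ε.
Take δ = min(7, (98/85)ε). Then 0 < |u + 4| < δ forces both bounds, so |(-8u - 5)/(u - 10) + 27/14| < ε.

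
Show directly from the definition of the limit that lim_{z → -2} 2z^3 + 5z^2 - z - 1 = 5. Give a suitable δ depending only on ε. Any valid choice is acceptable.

Let ε > 0. We want δ > 0 such that 0 < |z + 2| < δ implies |(2z^3 + 5z^2 - z - 1) − 5| < ε.
(2z^3 + 5z^2 - z - 1) − 5 = 2z^3 + 5z^2 - z - 6 = (z + 2)(2z^2 + z - 3).
So |(2z^3 + 5z^2 - z - 1) − 5| = |z + 2|·|2z^2 + z - 3|.
Require δ ≤ 1. Then |z + 2| < 1 gives |z| < 3, and by the triangle inequality |2z^2 + z - 3| ≤ 2·3^2 + 3 + 3 = 24.
Hence |(2z^3 + 5z^2 - z - 1) − 5| ≤ 24|z + 2| < ε provided |z + 2| < ε/24.
Take δ = min(1, ε/24). Then 0 < |z + 2| < δ gives both |z + 2| < 1 and |z + 2| < ε/24, so |(2z^3 + 5z^2 - z - 1) − 5| < ε.

δ = min(1, ε/24)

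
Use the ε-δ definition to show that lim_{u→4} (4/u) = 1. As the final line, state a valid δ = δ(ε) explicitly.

Let ε > 0 be given. We seek δ > 0 such that 0 < |u − 4| < δ implies |4/u − 1| < ε.
|4/u − 1| = 4·|4 − u|/(4·|u|) = 4|u − 4|/(4|u|).
Restrict δ ≤ 2. Then |u − 4| < 2 gives |u| > 2, so 4|u| > 8.
Then |4/u − 1| < 4|u − 4|/8, which is < ε when |u − 4| < 2ε.
Take δ = min(2, 2ε). Then 0 < |u − 4| < δ gives both |u − 4| < 2 and |u − 4| < 2ε, so |4/u − 1| < ε.

δ = min(2, 2ε)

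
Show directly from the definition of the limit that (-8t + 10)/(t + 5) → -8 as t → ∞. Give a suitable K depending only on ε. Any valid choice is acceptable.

K = 50/ε

Suppose ε > 0. We seek K > 0 such that t > K implies |(-8t + 10)/(t + 5) + 8| < ε.
(-8t + 10)/(t + 5) + 8 = ((-8t + 10) − (-8)(t + 5)) / ((t + 5)) = 50/((t + 5)).
For t > 0 we have t + 5 > t, so |(-8t + 10)/(t + 5) + 8| = 50/((t + 5)) < 50/(t) = 50/t.
Thus |(-8t + 10)/(t + 5) + 8| < ε whenever t > 50/ε.
Take K = 50/ε. If t > K then |(-8t + 10)/(t + 5) + 8| < 50/t < ε.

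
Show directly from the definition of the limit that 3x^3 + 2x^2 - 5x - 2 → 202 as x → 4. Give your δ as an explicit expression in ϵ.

δ = min(1, ϵ/196)

Fix ϵ > 0. We want δ > 0 such that 0 < |x − 4| < δ implies |(3x^3 + 2x^2 - 5x - 2) − 202| < ϵ.
(3x^3 + 2x^2 - 5x - 2) − 202 = 3x^3 + 2x^2 - 5x - 204 = (x − 4)(3x^2 + 14x + 51).
So |(3x^3 + 2x^2 - 5x - 2) − 202| = |x − 4|·|3x^2 + 14x + 51|.
Assume first that |x − 4| < 1, so |x| < 5. Then |3x^2 + 14x + 51| ≤ 3·5^2 + 14·5 + 51 = 196.
Hence |(3x^3 + 2x^2 - 5x - 2) − 202| ≤ 196|x − 4| < ϵ provided |x − 4| < ϵ/196.
Choosing δ = min(1, ϵ/196) ensures both conditions, hence |(3x^3 + 2x^2 - 5x - 2) − 202| < ϵ.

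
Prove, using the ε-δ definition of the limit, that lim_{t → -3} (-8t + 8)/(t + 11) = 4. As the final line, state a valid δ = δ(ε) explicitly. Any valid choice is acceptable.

δ = min(4, (1/3)ε)

Let ε > 0. We want δ > 0 with 0 < |t + 3| < δ ⇒ |(-8t + 8)/(t + 11) − 4| < ε.
Combining over a common denominator, (-8t + 8)/(t + 11) − 4 = [(-8t + 8)·8 − 32·(t + 11)] / [8·(t + 11)] = -96(t + 3) / (8(t + 11)).
So |(-8t + 8)/(t + 11) − 4| = 96|t + 3| / (8·|t + 11|).
Restrict δ ≤ 4. Then |t + 3| < 4 gives |t + 11| = |(t + 3) + 8| ≥ 8 − 4 = 4.
Hence |(-8t + 8)/(t + 11) − 4| < 96|t + 3|/(8·4) = 3|t + 3|, which is < ε once |t + 3| < (1/3)ε.
Take δ = min(4, (1/3)ε). Then 0 < |t + 3| < δ forces both bounds, so |(-8t + 8)/(t + 11) − 4| < ε.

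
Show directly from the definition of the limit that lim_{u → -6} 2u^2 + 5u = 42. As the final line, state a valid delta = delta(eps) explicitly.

delta = min(1, eps/21)

Let eps > 0. We want delta > 0 such that 0 < |u + 6| < delta implies |(2u^2 + 5u) − 42| < eps.
(2u^2 + 5u) − 42 = 2u^2 + 5u - 42 = (u + 6)(2u - 7).
So |(2u^2 + 5u) − 42| = |u + 6|·|2u - 7|.
Require delta ≤ 1. Then |u + 6| < 1 gives |u| < 7, and by the triangle inequality |2u - 7| ≤ 2·7 + 7 = 21.
Hence |(2u^2 + 5u) − 42| ≤ 21|u + 6| < eps provided |u + 6| < eps/21.
Take delta = min(1, eps/21). Then 0 < |u + 6| < delta gives both |u + 6| < 1 and |u + 6| < eps/21, so |(2u^2 + 5u) − 42| < eps.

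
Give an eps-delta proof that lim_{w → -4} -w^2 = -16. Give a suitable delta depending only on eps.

delta = min(1, eps/9)

Suppose eps > 0. We want delta > 0 such that 0 < |w + 4| < delta implies |(-w^2) + 16| < eps.
(-w^2) + 16 = -w^2 + 16 = (w + 4)(-w + 4).
So |(-w^2) + 16| = |w + 4|·|-w + 4|.
Assume first that |w + 4| < 1, so |w| < 5. Then |-w + 4| ≤ 5 + 4 = 9.
Hence |(-w^2) + 16| ≤ 9|w + 4| < eps provided |w + 4| < eps/9.
Take delta = min(1, eps/9). Then 0 < |w + 4| < delta gives both |w + 4| < 1 and |w + 4| < eps/9, so |(-w^2) + 16| < eps.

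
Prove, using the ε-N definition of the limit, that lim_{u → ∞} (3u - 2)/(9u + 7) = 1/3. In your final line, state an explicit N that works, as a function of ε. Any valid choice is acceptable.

Let ε > 0 be given. We seek N > 0 such that u > N implies |(3u - 2)/(9u + 7) − (1/3)| < ε.
(3u - 2)/(9u + 7) − (1/3) = (9(3u - 2) − 3(9u + 7)) / (9(9u + 7)) = -39/(9(9u + 7)).
For u > 0 we have 9u + 7 > 9u, so |(3u - 2)/(9u + 7) − (1/3)| = 39/(9(9u + 7)) < 39/(9·9u) = (13/27)/u.
Thus |(3u - 2)/(9u + 7) − (1/3)| < ε whenever u > (13/27)/ε.
Take N = (13/27)/ε. If u > N then |(3u - 2)/(9u + 7) − (1/3)| < (13/27)/u < ε.

N = (13/27)/ε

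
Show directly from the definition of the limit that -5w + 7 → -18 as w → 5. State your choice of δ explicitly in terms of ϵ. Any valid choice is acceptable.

δ = ϵ/5

Suppose ϵ > 0. We need δ > 0 so that 0 < |w − 5| < δ implies |(-5w + 7) + 18| < ϵ.
|(-5w + 7) + 18| = |-5w + 25| = 5|w − 5|.
Thus it suffices that |w − 5| < ϵ/5.
Take δ = ϵ/5. If 0 < |w − 5| < δ then |(-5w + 7) + 18| = 5|w − 5| < 5·(ϵ/5) = ϵ.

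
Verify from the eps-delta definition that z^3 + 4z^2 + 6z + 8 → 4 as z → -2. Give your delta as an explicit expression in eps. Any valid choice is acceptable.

delta = min(1, eps/17)

Fix eps > 0. We want delta > 0 such that 0 < |z + 2| < delta implies |(z^3 + 4z^2 + 6z + 8) − 4| < eps.
(z^3 + 4z^2 + 6z + 8) − 4 = z^3 + 4z^2 + 6z + 4 = (z + 2)(z^2 + 2z + 2).
So |(z^3 + 4z^2 + 6z + 8) − 4| = |z + 2|·|z^2 + 2z + 2|.
Require delta ≤ 1. Then |z + 2| < 1 gives |z| < 3, and by the triangle inequality |z^2 + 2z + 2| ≤ 3^2 + 2·3 + 2 = 17.
Hence |(z^3 + 4z^2 + 6z + 8) − 4| ≤ 17|z + 2| < eps provided |z + 2| < eps/17.
Choosing delta = min(1, eps/17) ensures both conditions, hence |(z^3 + 4z^2 + 6z + 8) − 4| < eps.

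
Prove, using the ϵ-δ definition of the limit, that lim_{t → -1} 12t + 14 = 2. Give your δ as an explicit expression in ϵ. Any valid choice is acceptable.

Fix ϵ > 0. We need δ > 0 so that 0 < |t + 1| < δ implies |(12t + 14) − 2| < ϵ.
Since (12t + 14) − 2 = 12(t + 1), we have |(12t + 14) − 2| = 12|t + 1|.
So 12|t + 1| < ϵ exactly when |t + 1| < ϵ/12.
Take δ = ϵ/12. If 0 < |t + 1| < δ then |(12t + 14) − 2| = 12|t + 1| < 12·(ϵ/12) = ϵ.

δ = ϵ/12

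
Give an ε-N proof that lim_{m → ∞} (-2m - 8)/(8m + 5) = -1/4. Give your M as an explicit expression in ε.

Let ε > 0 be given. For m ≥ 1, |(-2m - 8)/(8m + 5) + 1/4| = |-54|/(8(8m + 5)) = 54/(8(8m + 5)).
Since 8m + 5 ≥ 8m for m ≥ 1, this is ≤ 54/(8·8m) = (27/32)/m.
So |(-2m - 8)/(8m + 5) + 1/4| < ε whenever m > (27/32)/ε.
Take M = (27/32)/ε. If m > M then |(-2m - 8)/(8m + 5) + 1/4| ≤ (27/32)/m < ε.

M = (27/32)/ε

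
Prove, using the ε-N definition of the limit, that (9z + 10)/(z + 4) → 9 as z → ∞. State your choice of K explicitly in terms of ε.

K = 26/ε

Let ε > 0. We seek K > 0 such that z > K implies |(9z + 10)/(z + 4) − 9| < ε.
(9z + 10)/(z + 4) − 9 = ((9z + 10) − 9(z + 4)) / ((z + 4)) = -26/((z + 4)).
For z > 0 we have z + 4 > z, so |(9z + 10)/(z + 4) − 9| = 26/((z + 4)) < 26/(z) = 26/z.
Thus |(9z + 10)/(z + 4) − 9| < ε whenever z > 26/ε.
Take K = 26/ε. If z > K then |(9z + 10)/(z + 4) − 9| < 26/z < ε.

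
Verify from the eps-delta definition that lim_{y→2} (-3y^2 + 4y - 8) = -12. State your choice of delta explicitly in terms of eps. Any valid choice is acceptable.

Let eps > 0 be given. We want delta > 0 such that 0 < |y − 2| < delta implies |(-3y^2 + 4y - 8) + 12| < eps.
(-3y^2 + 4y - 8) + 12 = -3y^2 + 4y + 4 = (y − 2)(-3y - 2).
So |(-3y^2 + 4y - 8) + 12| = |y − 2|·|-3y - 2|.
Assume first that |y − 2| < 1, so |y| < 3. Then |-3y - 2| ≤ 3·3 + 2 = 11.
Hence |(-3y^2 + 4y - 8) + 12| ≤ 11|y − 2| < eps provided |y − 2| < eps/11.
Take delta = min(1, eps/11). Then 0 < |y − 2| < delta gives both |y − 2| < 1 and |y − 2| < eps/11, so |(-3y^2 + 4y - 8) + 12| < eps.

delta = min(1, eps/11)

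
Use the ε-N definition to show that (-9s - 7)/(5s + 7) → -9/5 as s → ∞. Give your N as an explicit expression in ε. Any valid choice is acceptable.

Let ε > 0. We seek N > 0 such that s > N implies |(-9s - 7)/(5s + 7) + 9/5| < ε.
(-9s - 7)/(5s + 7) + 9/5 = (5(-9s - 7) − (-9)(5s + 7)) / (5(5s + 7)) = 28/(5(5s + 7)).
For s > 0 we have 5s + 7 > 5s, so |(-9s - 7)/(5s + 7) + 9/5| = 28/(5(5s + 7)) < 28/(5·5s) = (28/25)/s.
Thus |(-9s - 7)/(5s + 7) + 9/5| < ε whenever s > (28/25)/ε.
Take N = (28/25)/ε. If s > N then |(-9s - 7)/(5s + 7) + 9/5| < (28/25)/s < ε.

N = (28/25)/ε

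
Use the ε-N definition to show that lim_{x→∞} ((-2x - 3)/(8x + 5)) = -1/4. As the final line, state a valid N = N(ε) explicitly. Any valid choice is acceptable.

Let ε > 0 be given. We seek N > 0 such that x > N implies |(-2x - 3)/(8x + 5) + 1/4| < ε.
(-2x - 3)/(8x + 5) + 1/4 = (8(-2x - 3) − (-2)(8x + 5)) / (8(8x + 5)) = -14/(8(8x + 5)).
For x > 0 we have 8x + 5 > 8x, so |(-2x - 3)/(8x + 5) + 1/4| = 14/(8(8x + 5)) < 14/(8·8x) = (7/32)/x.
Thus |(-2x - 3)/(8x + 5) + 1/4| < ε whenever x > (7/32)/ε.
Take N = (7/32)/ε. If x > N then |(-2x - 3)/(8x + 5) + 1/4| < (7/32)/x < ε.

N = (7/32)/ε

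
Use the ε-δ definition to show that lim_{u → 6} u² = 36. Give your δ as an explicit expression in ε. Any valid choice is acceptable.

δ = min(1, ε/13)

Let ε > 0 be given. We seek δ > 0 with 0 < |u − 6| < δ ⇒ |u² − 36| < ε.
Factor: u² − 36 = (u − 6)(u + 6), so |u² − 36| = |u − 6|·|u + 6|.
Impose δ ≤ 1 so that |u| < 7; then |u + 6| ≤ 13.
Hence |u² − 36| ≤ 13|u − 6|, which is < ε once |u − 6| < ε/13.
Take δ = min(1, ε/13). If 0 < |u − 6| < δ then both bounds hold and |u² − 36| ≤ 13|u − 6| < 13·(ε/13) = ε.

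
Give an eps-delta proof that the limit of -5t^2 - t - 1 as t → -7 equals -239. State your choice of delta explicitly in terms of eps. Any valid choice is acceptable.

Let eps > 0 be given. We want delta > 0 such that 0 < |t + 7| < delta implies |(-5t^2 - t - 1) + 239| < eps.
(-5t^2 - t - 1) + 239 = -5t^2 - t + 238 = (t + 7)(-5t + 34).
So |(-5t^2 - t - 1) + 239| = |t + 7|·|-5t + 34|.
Assume first that |t + 7| < 1, so |t| < 8. Then |-5t + 34| ≤ 5·8 + 34 = 74.
Hence |(-5t^2 - t - 1) + 239| ≤ 74|t + 7| < eps provided |t + 7| < eps/74.
Take delta = min(1, eps/74). Then 0 < |t + 7| < delta gives both |t + 7| < 1 and |t + 7| < eps/74, so |(-5t^2 - t - 1) + 239| < eps.

delta = min(1, eps/74)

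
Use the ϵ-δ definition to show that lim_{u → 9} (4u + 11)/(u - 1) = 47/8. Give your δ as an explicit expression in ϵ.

Suppose ϵ > 0. We want δ > 0 with 0 < |u − 9| < δ ⇒ |(4u + 11)/(u - 1) − (47/8)| < ϵ.
Combining over a common denominator, (4u + 11)/(u - 1) − (47/8) = [(4u + 11)·8 − 47·(u - 1)] / [8·(u - 1)] = -15(u − 9) / (8(u - 1)).
So |(4u + 11)/(u - 1) − (47/8)| = 15|u − 9| / (8·|u − 1|).
Require δ ≤ 4, so |u − 1| ≥ |8| − |u − 9| > 8 − 4 = 4.
Hence |(4u + 11)/(u - 1) − (47/8)| < 15|u − 9|/(8·4) = (15/32)|u − 9|, which is < ϵ once |u − 9| < (32/15)ϵ.
Take δ = min(4, (32/15)ϵ). Then 0 < |u − 9| < δ forces both bounds, so |(4u + 11)/(u - 1) − (47/8)| < ϵ.

δ = min(4, (32/15)ϵ)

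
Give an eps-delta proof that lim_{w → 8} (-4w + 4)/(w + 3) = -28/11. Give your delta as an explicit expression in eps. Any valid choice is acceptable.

Suppose eps > 0. We want delta > 0 with 0 < |w − 8| < delta ⇒ |(-4w + 4)/(w + 3) + 28/11| < eps.
Combining over a common denominator, (-4w + 4)/(w + 3) + 28/11 = [(-4w + 4)·11 − (-28)·(w + 3)] / [11·(w + 3)] = -16(w − 8) / (11(w + 3)).
So |(-4w + 4)/(w + 3) + 28/11| = 16|w − 8| / (11·|w + 3|).
Require delta ≤ 11/2, so |w + 3| ≥ |11| − |w − 8| > 11 − 11/2 = 11/2.
Hence |(-4w + 4)/(w + 3) + 28/11| < 16|w − 8|/(11·(11/2)) = (32/121)|w − 8|, which is < eps once |w − 8| < (121/32)eps.
Take delta = min(11/2, (121/32)eps). Then 0 < |w − 8| < delta forces both bounds, so |(-4w + 4)/(w + 3) + 28/11| < eps.

delta = min(11/2, (121/32)eps)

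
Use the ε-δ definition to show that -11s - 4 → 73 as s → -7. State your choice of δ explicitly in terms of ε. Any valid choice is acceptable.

Let ε > 0. We need δ > 0 so that 0 < |s + 7| < δ implies |(-11s - 4) − 73| < ε.
|(-11s - 4) − 73| = |-11s - 77| = 11|s + 7|.
Thus it suffices that |s + 7| < ε/11.
Choosing δ = ε/11 gives |(-11s - 4) − 73| = 11|s + 7| < ε whenever |s + 7| < δ.

δ = ε/11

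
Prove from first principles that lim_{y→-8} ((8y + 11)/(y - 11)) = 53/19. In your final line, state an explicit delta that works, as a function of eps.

Let eps > 0. We want delta > 0 with 0 < |y + 8| < delta ⇒ |(8y + 11)/(y - 11) − (53/19)| < eps.
Combining over a common denominator, (8y + 11)/(y - 11) − (53/19) = [(8y + 11)·(-19) − (-53)·(y - 11)] / [(-19)·(y - 11)] = -99(y + 8) / ((-19)(y - 11)).
So |(8y + 11)/(y - 11) − (53/19)| = 99|y + 8| / (19·|y − 11|).
Require delta ≤ 19/2, so |y − 11| ≥ |-19| − |y + 8| > 19 − 19/2 = 19/2.
Hence |(8y + 11)/(y - 11) − (53/19)| < 99|y + 8|/(19·(19/2)) = (198/361)|y + 8|, which is < eps once |y + 8| < (361/198)eps.
Take delta = min(19/2, (361/198)eps). Then 0 < |y + 8| < delta forces both bounds, so |(8y + 11)/(y - 11) − (53/19)| < eps.

delta = min(19/2, (361/198)eps)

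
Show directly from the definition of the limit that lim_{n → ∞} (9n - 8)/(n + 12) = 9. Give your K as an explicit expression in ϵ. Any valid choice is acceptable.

Suppose ϵ > 0. For n ≥ 1, |(9n - 8)/(n + 12) − 9| = |-116|/((n + 12)) = 116/((n + 12)).
Since n + 12 ≥ n for n ≥ 1, this is ≤ 116/(n) = 116/n.
So |(9n - 8)/(n + 12) − 9| < ϵ whenever n > 116/ϵ.
Take K = 116/ϵ. If n > K then |(9n - 8)/(n + 12) − 9| ≤ 116/n < ϵ.

K = 116/ϵ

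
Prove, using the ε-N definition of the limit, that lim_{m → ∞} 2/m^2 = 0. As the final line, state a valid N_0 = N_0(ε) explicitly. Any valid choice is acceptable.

Fix ε > 0. For m ≥ 1, |2/m^2 − 0| = 2/m^2.
2/m^2 < ε ⇔ m^2 > 2/ε ⇔ m > (2/ε)^{1/2}.
Take N_0 = (2/ε)^{1/2}. Then m > N_0 implies 2/m^2 < ε.

N_0 = (2/ε)^{1/2}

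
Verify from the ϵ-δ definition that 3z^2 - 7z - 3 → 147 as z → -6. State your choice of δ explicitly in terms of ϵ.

Let ϵ > 0. We want δ > 0 such that 0 < |z + 6| < δ implies |(3z^2 - 7z - 3) − 147| < ϵ.
(3z^2 - 7z - 3) − 147 = 3z^2 - 7z - 150 = (z + 6)(3z - 25).
So |(3z^2 - 7z - 3) − 147| = |z + 6|·|3z - 25|.
Assume first that |z + 6| < 2, so |z| < 8. Then |3z - 25| ≤ 3·8 + 25 = 49.
Hence |(3z^2 - 7z - 3) − 147| ≤ 49|z + 6| < ϵ provided |z + 6| < ϵ/49.
Take δ = min(2, ϵ/49). Then 0 < |z + 6| < δ gives both |z + 6| < 2 and |z + 6| < ϵ/49, so |(3z^2 - 7z - 3) − 147| < ϵ.

δ = min(2, ϵ/49)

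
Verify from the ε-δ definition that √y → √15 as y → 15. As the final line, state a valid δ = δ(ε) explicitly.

δ = min(15, √15·ε)

Let ε > 0. We want δ > 0 such that 0 < |y − 15| < δ implies |√y − √15| < ε.
Rationalise: √y − √15 = (y − 15)/(√y + √15), so |√y − √15| = |y − 15|/(√y + √15).
Restrict δ ≤ 15 so that |y − 15| < 15 forces y > 0, and then √y + √15 > √15.
Hence |√y − √15| < |y − 15|/√15, which is < ε once |y − 15| < √15·ε.
Take δ = min(15, √15·ε). If 0 < |y − 15| < δ then y > 0 and |√y − √15| < |y − 15|/√15 < ε.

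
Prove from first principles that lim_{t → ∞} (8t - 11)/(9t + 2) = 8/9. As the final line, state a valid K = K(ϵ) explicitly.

K = (115/81)/ϵ

Fix ϵ > 0. We seek K > 0 such that t > K implies |(8t - 11)/(9t + 2) − (8/9)| < ϵ.
(8t - 11)/(9t + 2) − (8/9) = (9(8t - 11) − 8(9t + 2)) / (9(9t + 2)) = -115/(9(9t + 2)).
For t > 0 we have 9t + 2 > 9t, so |(8t - 11)/(9t + 2) − (8/9)| = 115/(9(9t + 2)) < 115/(9·9t) = (115/81)/t.
Thus |(8t - 11)/(9t + 2) − (8/9)| < ϵ whenever t > (115/81)/ϵ.
Take K = (115/81)/ϵ. If t > K then |(8t - 11)/(9t + 2) − (8/9)| < (115/81)/t < ϵ.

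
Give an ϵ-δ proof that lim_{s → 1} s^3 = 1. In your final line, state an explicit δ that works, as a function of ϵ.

Let ϵ > 0 be given. We seek δ > 0 with 0 < |s − 1| < δ ⇒ |s^3 − 1| < ϵ.
Factor: s^3 − 1 = (s − 1)(s^2 + s + 1), so |s^3 − 1| = |s − 1|·|s^2 + s + 1|.
Restrict δ ≤ 1. Then |s − 1| < 1 gives |s| < 2, so by the triangle inequality |s^2 + s + 1| ≤ 2^2 + 2 + 1 = 7.
Hence |s^3 − 1| ≤ 7|s − 1|, which is < ϵ once |s − 1| < ϵ/7.
Take δ = min(1, ϵ/7). If 0 < |s − 1| < δ then both bounds hold and |s^3 − 1| ≤ 7|s − 1| < 7·(ϵ/7) = ϵ.

δ = min(1, ϵ/7)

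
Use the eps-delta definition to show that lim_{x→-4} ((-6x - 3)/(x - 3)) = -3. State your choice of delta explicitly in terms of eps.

delta = min(7/2, (7/6)eps)

Let eps > 0 be given. We want delta > 0 with 0 < |x + 4| < delta ⇒ |(-6x - 3)/(x - 3) + 3| < eps.
Combining over a common denominator, (-6x - 3)/(x - 3) + 3 = [(-6x - 3)·(-7) − 21·(x - 3)] / [(-7)·(x - 3)] = 21(x + 4) / ((-7)(x - 3)).
So |(-6x - 3)/(x - 3) + 3| = 21|x + 4| / (7·|x − 3|).
Require delta ≤ 7/2, so |x − 3| ≥ |-7| − |x + 4| > 7 − 7/2 = 7/2.
Hence |(-6x - 3)/(x - 3) + 3| < 21|x + 4|/(7·(7/2)) = (6/7)|x + 4|, which is < eps once |x + 4| < (7/6)eps.
Take delta = min(7/2, (7/6)eps). Then 0 < |x + 4| < delta forces both bounds, so |(-6x - 3)/(x - 3) + 3| < eps.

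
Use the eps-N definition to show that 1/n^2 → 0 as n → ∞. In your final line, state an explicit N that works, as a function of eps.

N = (1/eps)^{1/2}

Let eps > 0 be given. For n ≥ 1, |1/n^2 − 0| = 1/n^2.
1/n^2 < eps ⇔ n^2 > 1/eps ⇔ n > (1/eps)^{1/2}.
Take N = (1/eps)^{1/2}. Then n > N implies 1/n^2 < eps.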